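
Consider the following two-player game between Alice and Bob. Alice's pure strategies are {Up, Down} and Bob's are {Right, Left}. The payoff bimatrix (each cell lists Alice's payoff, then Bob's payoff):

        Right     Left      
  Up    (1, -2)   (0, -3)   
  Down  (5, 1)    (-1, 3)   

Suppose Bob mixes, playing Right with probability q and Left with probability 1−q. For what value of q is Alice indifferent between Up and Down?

q = 1/5

Bob's mix must leave Alice indifferent between Up and Down.
  Alice's expected payoff from Up: q·1 + (1−q)·0 = q
  Alice's expected payoff from Down: q·5 + (1−q)·(-1) = 6q - 1
  q = 6q - 1  ⇒  -5q = -1  ⇒  q = 1/5.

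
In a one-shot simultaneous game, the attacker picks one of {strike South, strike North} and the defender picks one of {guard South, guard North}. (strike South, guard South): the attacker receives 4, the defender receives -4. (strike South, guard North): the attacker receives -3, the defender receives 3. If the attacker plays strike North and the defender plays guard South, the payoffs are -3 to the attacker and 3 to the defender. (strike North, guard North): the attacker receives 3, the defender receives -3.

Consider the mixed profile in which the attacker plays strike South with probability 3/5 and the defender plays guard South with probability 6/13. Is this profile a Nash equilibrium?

No

Given the attacker's mix p = 3/5, the defender's payoff from guard South is -6/5 but from guard North is 3/5. The defender strictly prefers guard North, so the defender would not mix.
So the proposed profile is not a Nash equilibrium.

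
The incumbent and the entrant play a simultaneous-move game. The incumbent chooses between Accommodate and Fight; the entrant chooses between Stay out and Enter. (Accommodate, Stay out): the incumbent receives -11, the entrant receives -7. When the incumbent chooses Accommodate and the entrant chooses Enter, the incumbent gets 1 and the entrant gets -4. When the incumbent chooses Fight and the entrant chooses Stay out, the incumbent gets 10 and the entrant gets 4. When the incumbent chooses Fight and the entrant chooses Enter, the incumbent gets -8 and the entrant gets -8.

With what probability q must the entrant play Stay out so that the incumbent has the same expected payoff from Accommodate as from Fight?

For the incumbent to be willing to mix, the incumbent must be indifferent between Accommodate and Fight, which pins down the entrant's mix.
  the incumbent's payoff to Accommodate: q·(-11) + (1−q)·1 = -12q + 1
  the incumbent's payoff to Fight: q·10 + (1−q)·(-8) = 18q - 8
  -12q + 1 = 18q - 8  ⇒  -30q = -9  ⇒  q = 3/10.

q = 3/10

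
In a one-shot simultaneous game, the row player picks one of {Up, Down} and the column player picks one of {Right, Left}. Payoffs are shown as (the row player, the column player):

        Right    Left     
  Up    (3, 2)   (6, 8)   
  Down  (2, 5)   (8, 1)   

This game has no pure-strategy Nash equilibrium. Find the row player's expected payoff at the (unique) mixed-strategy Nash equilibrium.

In a mixed equilibrium the row player is indifferent between Up and Down; this condition fixes q.
  the row player's payoff from Up: q·3 + (1−q)·6 = -3q + 6
  the row player's payoff from Down: q·2 + (1−q)·8 = -6q + 8
  -3q + 6 = -6q + 8  ⇒  3q = 2  ⇒  q = 2/3.
At equilibrium the row player is indifferent across rows, so the row player's payoff equals the payoff from Up: (2/3)·3 + (1/3)·6 = 4.

4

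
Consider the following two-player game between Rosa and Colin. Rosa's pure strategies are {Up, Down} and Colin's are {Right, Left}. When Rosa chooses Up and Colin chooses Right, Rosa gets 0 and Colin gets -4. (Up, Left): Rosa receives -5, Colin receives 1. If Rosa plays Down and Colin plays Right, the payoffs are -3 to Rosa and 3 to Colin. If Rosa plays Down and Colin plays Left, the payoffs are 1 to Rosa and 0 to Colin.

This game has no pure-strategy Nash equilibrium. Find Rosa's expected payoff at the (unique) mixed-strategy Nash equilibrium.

Rosa's indifference between Up and Down determines Colin's mixing probability q:
  Rosa's payoff to Up: q·0 + (1−q)·(-5) = 5q - 5
  Rosa's payoff to Down: q·(-3) + (1−q)·1 = -4q + 1
  5q - 5 = -4q + 1  ⇒  9q = 6  ⇒  q = 2/3.
At equilibrium Rosa is indifferent across rows, so Rosa's payoff equals the payoff from Up: (2/3)·0 + (1/3)·(-5) = -5/3.

-5/3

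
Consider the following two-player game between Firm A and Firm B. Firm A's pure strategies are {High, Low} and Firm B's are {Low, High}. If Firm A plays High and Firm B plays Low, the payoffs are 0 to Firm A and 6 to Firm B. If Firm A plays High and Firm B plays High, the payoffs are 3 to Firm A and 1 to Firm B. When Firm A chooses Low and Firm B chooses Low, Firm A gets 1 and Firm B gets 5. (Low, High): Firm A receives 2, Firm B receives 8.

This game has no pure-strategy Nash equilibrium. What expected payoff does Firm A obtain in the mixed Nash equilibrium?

Firm B's mix must leave Firm A indifferent between High and Low.
  Firm A's expected payoff from High: q·0 + (1−q)·3 = -3q + 3
  Firm A's expected payoff from Low: q·1 + (1−q)·2 = -q + 2
  -3q + 3 = -q + 2  ⇒  -2q = -1  ⇒  q = 1/2.
At equilibrium Firm A is indifferent across rows, so Firm A's payoff equals the payoff from High: (1/2)·0 + (1/2)·3 = 3/2.

3/2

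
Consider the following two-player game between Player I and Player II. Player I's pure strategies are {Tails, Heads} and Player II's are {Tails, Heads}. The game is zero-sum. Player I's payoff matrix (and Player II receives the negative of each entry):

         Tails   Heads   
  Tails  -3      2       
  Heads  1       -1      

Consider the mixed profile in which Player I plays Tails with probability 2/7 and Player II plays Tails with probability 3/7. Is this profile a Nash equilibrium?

Yes

Check Player II's indifference given Player I's mix p = 2/7:
  payoff from Tails = 1/7; payoff from Heads = 1/7 — equal.
Check Player I's indifference given Player II's mix q = 3/7:
  payoff from Tails = -1/7; payoff from Heads = -1/7 — equal.
Both players are indifferent, so neither can profitably deviate.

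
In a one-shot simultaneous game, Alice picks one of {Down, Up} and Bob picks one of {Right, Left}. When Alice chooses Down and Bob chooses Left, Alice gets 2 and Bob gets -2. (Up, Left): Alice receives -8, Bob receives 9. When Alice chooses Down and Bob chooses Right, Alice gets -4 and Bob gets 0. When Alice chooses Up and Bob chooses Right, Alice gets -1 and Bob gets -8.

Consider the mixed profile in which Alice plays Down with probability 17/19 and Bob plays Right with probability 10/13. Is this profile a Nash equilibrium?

Check Bob's indifference given Alice's mix p = 17/19:
  payoff from Right = -16/19; payoff from Left = -16/19 — equal.
Check Alice's indifference given Bob's mix q = 10/13:
  payoff from Down = -34/13; payoff from Up = -34/13 — equal.
Both players are indifferent, so neither can profitably deviate.

Yes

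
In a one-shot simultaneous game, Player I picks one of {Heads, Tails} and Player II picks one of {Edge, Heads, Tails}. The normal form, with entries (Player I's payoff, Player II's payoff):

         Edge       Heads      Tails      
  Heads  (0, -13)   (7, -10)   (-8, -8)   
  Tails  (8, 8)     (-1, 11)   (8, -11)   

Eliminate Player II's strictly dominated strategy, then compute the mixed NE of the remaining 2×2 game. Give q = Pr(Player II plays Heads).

Player II's strategy Edge is strictly dominated by Heads: -10 > -13 and 11 > 8. Eliminate Edge.
Player II's mix must leave Player I indifferent between Heads and Tails.
  Player I's expected payoff from Heads: q·7 + (1−q)·(-8) = 15q - 8
  Player I's expected payoff from Tails: q·(-1) + (1−q)·8 = -9q + 8
  15q - 8 = -9q + 8  ⇒  24q = 16  ⇒  q = 2/3.

q = 2/3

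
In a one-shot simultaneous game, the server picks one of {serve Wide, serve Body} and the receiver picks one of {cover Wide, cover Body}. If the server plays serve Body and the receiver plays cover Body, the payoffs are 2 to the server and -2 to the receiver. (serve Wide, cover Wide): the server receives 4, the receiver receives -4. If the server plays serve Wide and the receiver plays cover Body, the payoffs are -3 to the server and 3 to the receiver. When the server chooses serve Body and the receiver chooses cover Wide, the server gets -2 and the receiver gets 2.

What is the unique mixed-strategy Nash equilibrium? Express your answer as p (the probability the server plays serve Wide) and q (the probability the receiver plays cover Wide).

The server's mix must leave the receiver indifferent between cover Wide and cover Body.
  the receiver's expected payoff from cover Wide: p·(-4) + (1−p)·2 = -6p + 2
  the receiver's expected payoff from cover Body: p·3 + (1−p)·(-2) = 5p - 2
  -6p + 2 = 5p - 2  ⇒  -11p = -4  ⇒  p = 4/11.
Set the server's expected payoff from serve Wide equal to that from serve Body:
  the server's payoff to serve Wide: q·4 + (1−q)·(-3) = 7q - 3
  the server's payoff to serve Body: q·(-2) + (1−q)·2 = -4q + 2
  7q - 3 = -4q + 2  ⇒  11q = 5  ⇒  q = 5/11.

p = 4/11, q = 5/11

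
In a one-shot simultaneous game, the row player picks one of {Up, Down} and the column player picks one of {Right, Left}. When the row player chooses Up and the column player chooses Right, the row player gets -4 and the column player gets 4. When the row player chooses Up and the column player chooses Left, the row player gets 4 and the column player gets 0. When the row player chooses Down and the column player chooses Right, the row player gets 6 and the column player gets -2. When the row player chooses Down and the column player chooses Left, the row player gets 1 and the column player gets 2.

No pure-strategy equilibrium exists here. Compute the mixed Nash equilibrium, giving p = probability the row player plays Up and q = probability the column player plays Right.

p = 1/2, q = 3/13

In a mixed equilibrium the column player is indifferent between Right and Left; this condition fixes p.
  the column player's payoff from Right: p·4 + (1−p)·(-2) = 6p - 2
  the column player's payoff from Left: p·0 + (1−p)·2 = -2p + 2
  6p - 2 = -2p + 2  ⇒  8p = 4  ⇒  p = 1/2.
For the row player to be willing to mix, the row player must be indifferent between Up and Down, which pins down the column player's mix.
  the row player's expected payoff from Up: q·(-4) + (1−q)·4 = -8q + 4
  the row player's expected payoff from Down: q·6 + (1−q)·1 = 5q + 1
  -8q + 4 = 5q + 1  ⇒  -13q = -3  ⇒  q = 3/13.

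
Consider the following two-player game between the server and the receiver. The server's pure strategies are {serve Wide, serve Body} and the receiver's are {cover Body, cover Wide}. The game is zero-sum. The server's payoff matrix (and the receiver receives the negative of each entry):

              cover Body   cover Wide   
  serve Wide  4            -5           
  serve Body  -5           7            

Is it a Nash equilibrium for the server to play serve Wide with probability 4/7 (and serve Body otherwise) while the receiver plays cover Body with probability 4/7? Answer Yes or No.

Yes

Check the receiver's indifference given the server's mix p = 4/7:
  payoff from cover Body = -1/7; payoff from cover Wide = -1/7 — equal.
Check the server's indifference given the receiver's mix q = 4/7:
  payoff from serve Wide = 1/7; payoff from serve Body = 1/7 — equal.
Both players are indifferent, so neither can profitably deviate.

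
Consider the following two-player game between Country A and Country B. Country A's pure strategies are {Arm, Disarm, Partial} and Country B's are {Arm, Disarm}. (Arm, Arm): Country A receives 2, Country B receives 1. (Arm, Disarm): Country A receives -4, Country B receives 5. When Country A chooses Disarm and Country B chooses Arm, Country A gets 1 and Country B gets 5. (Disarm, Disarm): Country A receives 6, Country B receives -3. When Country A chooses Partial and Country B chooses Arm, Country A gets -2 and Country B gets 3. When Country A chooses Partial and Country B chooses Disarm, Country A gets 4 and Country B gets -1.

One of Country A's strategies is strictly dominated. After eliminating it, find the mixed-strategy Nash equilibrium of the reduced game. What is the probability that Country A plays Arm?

p = 2/3

Country A's strategy Partial is strictly dominated by Disarm: 1 > -2 and 6 > 4. Eliminate Partial.
Set Country B's expected payoff from Arm equal to that from Disarm:
  Country B's payoff to Arm: p·1 + (1−p)·5 = -4p + 5
  Country B's payoff to Disarm: p·5 + (1−p)·(-3) = 8p - 3
  -4p + 5 = 8p - 3  ⇒  -12p = -8  ⇒  p = 2/3.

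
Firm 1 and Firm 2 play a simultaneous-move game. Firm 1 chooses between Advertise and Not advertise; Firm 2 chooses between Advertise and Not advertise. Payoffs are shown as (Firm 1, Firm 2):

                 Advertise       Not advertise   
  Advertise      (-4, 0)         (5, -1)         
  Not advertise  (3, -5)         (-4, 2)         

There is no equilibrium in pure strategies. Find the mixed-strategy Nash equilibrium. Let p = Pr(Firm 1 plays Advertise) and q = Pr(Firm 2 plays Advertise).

Set Firm 2's expected payoff from Advertise equal to that from Not advertise:
  Firm 2's payoff from Advertise: p·0 + (1−p)·(-5) = 5p - 5
  Firm 2's payoff from Not advertise: p·(-1) + (1−p)·2 = -3p + 2
  5p - 5 = -3p + 2  ⇒  8p = 7  ⇒  p = 7/8.
Set Firm 1's expected payoff from Advertise equal to that from Not advertise:
  Firm 1's payoff to Advertise: q·(-4) + (1−q)·5 = -9q + 5
  Firm 1's payoff to Not advertise: q·3 + (1−q)·(-4) = 7q - 4
  -9q + 5 = 7q - 4  ⇒  -16q = -9  ⇒  q = 9/16.

p = 7/8, q = 9/16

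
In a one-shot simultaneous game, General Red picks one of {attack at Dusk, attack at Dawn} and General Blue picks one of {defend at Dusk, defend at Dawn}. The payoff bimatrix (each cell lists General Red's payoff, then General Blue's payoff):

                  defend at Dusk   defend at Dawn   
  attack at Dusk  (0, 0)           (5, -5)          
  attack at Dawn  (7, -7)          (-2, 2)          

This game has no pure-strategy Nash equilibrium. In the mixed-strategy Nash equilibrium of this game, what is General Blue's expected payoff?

-5/2

For General Blue to be willing to mix, General Blue must be indifferent between defend at Dusk and defend at Dawn, which pins down General Red's mix.
  General Blue's payoff to defend at Dusk: p·0 + (1−p)·(-7) = 7p - 7
  General Blue's payoff to defend at Dawn: p·(-5) + (1−p)·2 = -7p + 2
  7p - 7 = -7p + 2  ⇒  14p = 9  ⇒  p = 9/14.
At equilibrium General Blue is indifferent across columns, so General Blue's payoff equals the payoff from defend at Dusk: (9/14)·0 + (5/14)·(-7) = -5/2.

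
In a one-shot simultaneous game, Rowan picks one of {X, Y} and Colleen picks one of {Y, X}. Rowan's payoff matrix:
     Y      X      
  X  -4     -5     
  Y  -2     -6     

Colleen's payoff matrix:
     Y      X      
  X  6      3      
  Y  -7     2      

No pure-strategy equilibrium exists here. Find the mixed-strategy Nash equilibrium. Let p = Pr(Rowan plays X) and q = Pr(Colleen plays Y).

p = 3/4, q = 1/3

Rowan's mix must leave Colleen indifferent between Y and X.
  Colleen's payoff to Y: p·6 + (1−p)·(-7) = 13p - 7
  Colleen's payoff to X: p·3 + (1−p)·2 = p + 2
  13p - 7 = p + 2  ⇒  12p = 9  ⇒  p = 3/4.
Rowan's indifference between X and Y determines Colleen's mixing probability q:
  Rowan's payoff to X: q·(-4) + (1−q)·(-5) = q - 5
  Rowan's payoff to Y: q·(-2) + (1−q)·(-6) = 4q - 6
  q - 5 = 4q - 6  ⇒  -3q = -1  ⇒  q = 1/3.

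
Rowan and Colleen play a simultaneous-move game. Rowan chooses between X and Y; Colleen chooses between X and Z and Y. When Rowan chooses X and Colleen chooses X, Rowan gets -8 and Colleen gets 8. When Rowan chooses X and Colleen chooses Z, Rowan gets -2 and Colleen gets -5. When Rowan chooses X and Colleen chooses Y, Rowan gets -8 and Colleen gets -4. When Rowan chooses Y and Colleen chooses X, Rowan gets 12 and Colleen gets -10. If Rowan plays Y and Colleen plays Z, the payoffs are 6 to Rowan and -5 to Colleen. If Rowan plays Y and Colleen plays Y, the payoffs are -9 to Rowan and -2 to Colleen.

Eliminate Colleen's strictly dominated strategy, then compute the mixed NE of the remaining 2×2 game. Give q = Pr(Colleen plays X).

Colleen's strategy Z is strictly dominated by Y: -4 > -5 and -2 > -5. Eliminate Z.
Set Rowan's expected payoff from X equal to that from Y:
  Rowan's expected payoff from X: q·(-8) + (1−q)·(-8) = -8
  Rowan's expected payoff from Y: q·12 + (1−q)·(-9) = 21q - 9
  -8 = 21q - 9  ⇒  -21q = -1  ⇒  q = 1/21.

q = 1/21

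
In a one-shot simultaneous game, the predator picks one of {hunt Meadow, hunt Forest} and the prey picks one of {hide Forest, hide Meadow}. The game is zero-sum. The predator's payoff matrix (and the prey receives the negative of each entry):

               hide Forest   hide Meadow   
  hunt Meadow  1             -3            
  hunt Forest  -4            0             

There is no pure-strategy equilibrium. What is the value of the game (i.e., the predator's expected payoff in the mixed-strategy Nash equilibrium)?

The prey's mix must leave the predator indifferent between hunt Meadow and hunt Forest.
  the predator's payoff from hunt Meadow: q·1 + (1−q)·(-3) = 4q - 3
  the predator's payoff from hunt Forest: q·(-4) + (1−q)·0 = -4q
  4q - 3 = -4q  ⇒  8q = 3  ⇒  q = 3/8.
The value is the predator's expected payoff against this mix (using hunt Meadow): (3/8)·1 + (5/8)·(-3) = -3/2.

v = -3/2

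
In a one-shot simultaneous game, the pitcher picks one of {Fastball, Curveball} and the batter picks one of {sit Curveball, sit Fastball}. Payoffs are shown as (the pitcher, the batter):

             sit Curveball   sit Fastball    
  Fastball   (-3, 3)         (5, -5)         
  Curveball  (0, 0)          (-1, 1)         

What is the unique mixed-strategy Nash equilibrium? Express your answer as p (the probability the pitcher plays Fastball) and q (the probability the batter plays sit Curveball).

p = 1/9, q = 2/3

In a mixed equilibrium the batter is indifferent between sit Curveball and sit Fastball; this condition fixes p.
  the batter's payoff from sit Curveball: p·3 + (1−p)·0 = 3p
  the batter's payoff from sit Fastball: p·(-5) + (1−p)·1 = -6p + 1
  3p = -6p + 1  ⇒  9p = 1  ⇒  p = 1/9.
Set the pitcher's expected payoff from Fastball equal to that from Curveball:
  the pitcher's payoff to Fastball: q·(-3) + (1−q)·5 = -8q + 5
  the pitcher's payoff to Curveball: q·0 + (1−q)·(-1) = q - 1
  -8q + 5 = q - 1  ⇒  -9q = -6  ⇒  q = 2/3.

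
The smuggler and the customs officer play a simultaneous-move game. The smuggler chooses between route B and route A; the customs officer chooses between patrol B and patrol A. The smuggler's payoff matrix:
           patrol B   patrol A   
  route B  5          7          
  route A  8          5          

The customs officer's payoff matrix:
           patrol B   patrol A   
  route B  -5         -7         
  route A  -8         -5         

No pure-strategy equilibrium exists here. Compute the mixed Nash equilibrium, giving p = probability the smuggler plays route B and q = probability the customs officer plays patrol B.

p = 3/5, q = 2/5

The customs officer's indifference between patrol B and patrol A determines the smuggler's mixing probability p:
  the customs officer's expected payoff from patrol B: p·(-5) + (1−p)·(-8) = 3p - 8
  the customs officer's expected payoff from patrol A: p·(-7) + (1−p)·(-5) = -2p - 5
  3p - 8 = -2p - 5  ⇒  5p = 3  ⇒  p = 3/5.
The smuggler's indifference between route B and route A determines the customs officer's mixing probability q:
  the smuggler's expected payoff from route B: q·5 + (1−q)·7 = -2q + 7
  the smuggler's expected payoff from route A: q·8 + (1−q)·5 = 3q + 5
  -2q + 7 = 3q + 5  ⇒  -5q = -2  ⇒  q = 2/5.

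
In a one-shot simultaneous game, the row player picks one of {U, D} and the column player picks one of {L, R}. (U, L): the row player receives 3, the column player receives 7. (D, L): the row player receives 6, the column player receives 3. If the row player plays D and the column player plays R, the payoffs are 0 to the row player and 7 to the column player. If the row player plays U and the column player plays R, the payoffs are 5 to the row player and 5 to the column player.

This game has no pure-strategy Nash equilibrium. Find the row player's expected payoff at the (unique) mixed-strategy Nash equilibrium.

15/4

The column player's mix must leave the row player indifferent between U and D.
  the row player's payoff from U: q·3 + (1−q)·5 = -2q + 5
  the row player's payoff from D: q·6 + (1−q)·0 = 6q
  -2q + 5 = 6q  ⇒  -8q = -5  ⇒  q = 5/8.
At equilibrium the row player is indifferent across rows, so the row player's payoff equals the payoff from U: (5/8)·3 + (3/8)·5 = 15/4.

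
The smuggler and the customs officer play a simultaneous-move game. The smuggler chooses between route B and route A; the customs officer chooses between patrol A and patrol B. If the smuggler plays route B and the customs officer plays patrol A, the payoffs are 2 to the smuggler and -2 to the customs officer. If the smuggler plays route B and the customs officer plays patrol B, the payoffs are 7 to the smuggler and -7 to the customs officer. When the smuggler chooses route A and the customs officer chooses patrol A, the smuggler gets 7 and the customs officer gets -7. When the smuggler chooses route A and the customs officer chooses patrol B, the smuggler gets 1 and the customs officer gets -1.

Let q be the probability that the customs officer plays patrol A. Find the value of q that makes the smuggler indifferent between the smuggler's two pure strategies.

In a mixed equilibrium the smuggler is indifferent between route B and route A; this condition fixes q.
  the smuggler's expected payoff from route B: q·2 + (1−q)·7 = -5q + 7
  the smuggler's expected payoff from route A: q·7 + (1−q)·1 = 6q + 1
  -5q + 7 = 6q + 1  ⇒  -11q = -6  ⇒  q = 6/11.

q = 6/11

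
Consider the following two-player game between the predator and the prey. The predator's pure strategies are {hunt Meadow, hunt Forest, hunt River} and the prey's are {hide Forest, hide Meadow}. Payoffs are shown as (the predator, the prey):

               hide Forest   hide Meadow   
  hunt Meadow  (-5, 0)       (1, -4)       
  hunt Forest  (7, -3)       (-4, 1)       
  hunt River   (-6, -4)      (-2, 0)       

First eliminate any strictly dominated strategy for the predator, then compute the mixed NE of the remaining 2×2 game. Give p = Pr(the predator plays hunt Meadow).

p = 1/2

The predator's strategy hunt River is strictly dominated by hunt Meadow: -5 > -6 and 1 > -2. Eliminate hunt River.
Set the prey's expected payoff from hide Forest equal to that from hide Meadow:
  the prey's payoff to hide Forest: p·0 + (1−p)·(-3) = 3p - 3
  the prey's payoff to hide Meadow: p·(-4) + (1−p)·1 = -5p + 1
  3p - 3 = -5p + 1  ⇒  8p = 4  ⇒  p = 1/2.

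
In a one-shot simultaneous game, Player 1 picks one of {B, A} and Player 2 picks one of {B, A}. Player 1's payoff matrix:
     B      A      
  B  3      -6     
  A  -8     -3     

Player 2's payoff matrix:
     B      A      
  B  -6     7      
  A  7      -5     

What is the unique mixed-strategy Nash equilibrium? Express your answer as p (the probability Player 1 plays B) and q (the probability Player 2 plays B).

p = 12/25, q = 3/14

Set Player 2's expected payoff from B equal to that from A:
  Player 2's payoff to B: p·(-6) + (1−p)·7 = -13p + 7
  Player 2's payoff to A: p·7 + (1−p)·(-5) = 12p - 5
  -13p + 7 = 12p - 5  ⇒  -25p = -12  ⇒  p = 12/25.
Set Player 1's expected payoff from B equal to that from A:
  Player 1's payoff to B: q·3 + (1−q)·(-6) = 9q - 6
  Player 1's payoff to A: q·(-8) + (1−q)·(-3) = -5q - 3
  9q - 6 = -5q - 3  ⇒  14q = 3  ⇒  q = 3/14.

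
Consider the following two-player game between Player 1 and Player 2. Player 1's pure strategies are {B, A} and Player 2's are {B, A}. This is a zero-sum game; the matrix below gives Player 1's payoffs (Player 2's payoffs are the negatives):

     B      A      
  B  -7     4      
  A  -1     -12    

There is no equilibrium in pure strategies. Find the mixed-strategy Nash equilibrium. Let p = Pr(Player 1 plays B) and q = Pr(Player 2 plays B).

p = 1/2, q = 8/11

In a mixed equilibrium Player 2 is indifferent between B and A; this condition fixes p.
  Player 2's expected payoff from B: p·7 + (1−p)·1 = 6p + 1
  Player 2's expected payoff from A: p·(-4) + (1−p)·12 = -16p + 12
  6p + 1 = -16p + 12  ⇒  22p = 11  ⇒  p = 1/2.
In a mixed equilibrium Player 1 is indifferent between B and A; this condition fixes q.
  Player 1's payoff to B: q·(-7) + (1−q)·4 = -11q + 4
  Player 1's payoff to A: q·(-1) + (1−q)·(-12) = 11q - 12
  -11q + 4 = 11q - 12  ⇒  -22q = -16  ⇒  q = 8/11.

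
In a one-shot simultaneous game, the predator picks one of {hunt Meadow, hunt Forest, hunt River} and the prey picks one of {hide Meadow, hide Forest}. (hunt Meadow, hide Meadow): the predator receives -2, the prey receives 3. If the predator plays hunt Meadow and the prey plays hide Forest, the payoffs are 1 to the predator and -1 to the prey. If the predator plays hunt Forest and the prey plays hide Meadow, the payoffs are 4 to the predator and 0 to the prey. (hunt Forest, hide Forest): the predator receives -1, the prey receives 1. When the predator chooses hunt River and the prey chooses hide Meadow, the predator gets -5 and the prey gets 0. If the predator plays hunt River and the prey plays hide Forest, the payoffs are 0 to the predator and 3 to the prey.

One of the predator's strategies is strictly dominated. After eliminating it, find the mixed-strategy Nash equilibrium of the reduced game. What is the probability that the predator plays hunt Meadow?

p = 1/5

The predator's strategy hunt River is strictly dominated by hunt Meadow: -2 > -5 and 1 > 0. Eliminate hunt River.
The predator's mix must leave the prey indifferent between hide Meadow and hide Forest.
  the prey's payoff to hide Meadow: p·3 + (1−p)·0 = 3p
  the prey's payoff to hide Forest: p·(-1) + (1−p)·1 = -2p + 1
  3p = -2p + 1  ⇒  5p = 1  ⇒  p = 1/5.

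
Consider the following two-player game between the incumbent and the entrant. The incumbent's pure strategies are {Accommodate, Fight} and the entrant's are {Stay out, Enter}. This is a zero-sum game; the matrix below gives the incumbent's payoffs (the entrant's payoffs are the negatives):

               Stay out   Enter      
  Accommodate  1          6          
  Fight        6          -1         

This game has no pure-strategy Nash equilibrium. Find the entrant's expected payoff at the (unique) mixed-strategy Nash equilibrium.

The incumbent's mix must leave the entrant indifferent between Stay out and Enter.
  the entrant's payoff from Stay out: p·(-1) + (1−p)·(-6) = 5p - 6
  the entrant's payoff from Enter: p·(-6) + (1−p)·1 = -7p + 1
  5p - 6 = -7p + 1  ⇒  12p = 7  ⇒  p = 7/12.
At equilibrium the entrant is indifferent across columns, so the entrant's payoff equals the payoff from Stay out: (7/12)·(-1) + (5/12)·(-6) = -37/12.

-37/12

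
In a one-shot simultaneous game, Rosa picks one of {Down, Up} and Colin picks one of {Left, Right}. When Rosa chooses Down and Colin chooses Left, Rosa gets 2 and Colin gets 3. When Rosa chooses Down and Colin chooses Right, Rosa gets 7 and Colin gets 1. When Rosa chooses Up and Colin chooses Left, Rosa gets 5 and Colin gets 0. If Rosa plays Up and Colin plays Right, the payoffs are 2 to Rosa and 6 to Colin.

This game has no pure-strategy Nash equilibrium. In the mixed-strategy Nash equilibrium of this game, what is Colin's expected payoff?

Rosa's mix must leave Colin indifferent between Left and Right.
  Colin's payoff to Left: p·3 + (1−p)·0 = 3p
  Colin's payoff to Right: p·1 + (1−p)·6 = -5p + 6
  3p = -5p + 6  ⇒  8p = 6  ⇒  p = 3/4.
At equilibrium Colin is indifferent across columns, so Colin's payoff equals the payoff from Left: (3/4)·3 + (1/4)·0 = 9/4.

9/4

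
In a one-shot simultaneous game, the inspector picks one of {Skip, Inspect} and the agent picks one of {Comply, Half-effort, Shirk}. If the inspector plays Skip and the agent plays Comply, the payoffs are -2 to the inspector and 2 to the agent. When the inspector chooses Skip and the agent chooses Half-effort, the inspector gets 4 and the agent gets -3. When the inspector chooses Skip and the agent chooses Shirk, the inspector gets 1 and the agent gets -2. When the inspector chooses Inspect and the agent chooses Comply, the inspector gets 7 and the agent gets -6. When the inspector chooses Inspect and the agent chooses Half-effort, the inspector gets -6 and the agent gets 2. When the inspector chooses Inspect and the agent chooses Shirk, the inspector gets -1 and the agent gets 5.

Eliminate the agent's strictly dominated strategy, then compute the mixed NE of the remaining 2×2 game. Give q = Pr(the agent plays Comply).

The agent's strategy Half-effort is strictly dominated by Shirk: -2 > -3 and 5 > 2. Eliminate Half-effort.
The agent's mix must leave the inspector indifferent between Skip and Inspect.
  the inspector's payoff to Skip: q·(-2) + (1−q)·1 = -3q + 1
  the inspector's payoff to Inspect: q·7 + (1−q)·(-1) = 8q - 1
  -3q + 1 = 8q - 1  ⇒  -11q = -2  ⇒  q = 2/11.

q = 2/11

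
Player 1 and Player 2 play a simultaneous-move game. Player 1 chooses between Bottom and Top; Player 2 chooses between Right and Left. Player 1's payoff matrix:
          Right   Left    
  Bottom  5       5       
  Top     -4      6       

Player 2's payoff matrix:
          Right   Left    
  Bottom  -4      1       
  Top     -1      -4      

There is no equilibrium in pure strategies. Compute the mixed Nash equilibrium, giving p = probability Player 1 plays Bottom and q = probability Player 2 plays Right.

p = 3/8, q = 1/10

For Player 2 to be willing to mix, Player 2 must be indifferent between Right and Left, which pins down Player 1's mix.
  Player 2's payoff from Right: p·(-4) + (1−p)·(-1) = -3p - 1
  Player 2's payoff from Left: p·1 + (1−p)·(-4) = 5p - 4
  -3p - 1 = 5p - 4  ⇒  -8p = -3  ⇒  p = 3/8.
Player 1's indifference between Bottom and Top determines Player 2's mixing probability q:
  Player 1's payoff from Bottom: q·5 + (1−q)·5 = 5
  Player 1's payoff from Top: q·(-4) + (1−q)·6 = -10q + 6
  5 = -10q + 6  ⇒  10q = 1  ⇒  q = 1/10.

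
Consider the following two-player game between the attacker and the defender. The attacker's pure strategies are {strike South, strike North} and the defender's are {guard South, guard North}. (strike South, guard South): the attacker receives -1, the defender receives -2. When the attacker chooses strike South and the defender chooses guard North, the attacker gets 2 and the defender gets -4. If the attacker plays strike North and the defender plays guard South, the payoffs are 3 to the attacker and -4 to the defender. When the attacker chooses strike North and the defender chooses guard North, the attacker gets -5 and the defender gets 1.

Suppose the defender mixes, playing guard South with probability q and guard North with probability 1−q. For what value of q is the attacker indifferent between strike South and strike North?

The attacker's indifference between strike South and strike North determines the defender's mixing probability q:
  the attacker's payoff to strike South: q·(-1) + (1−q)·2 = -3q + 2
  the attacker's payoff to strike North: q·3 + (1−q)·(-5) = 8q - 5
  -3q + 2 = 8q - 5  ⇒  -11q = -7  ⇒  q = 7/11.

q = 7/11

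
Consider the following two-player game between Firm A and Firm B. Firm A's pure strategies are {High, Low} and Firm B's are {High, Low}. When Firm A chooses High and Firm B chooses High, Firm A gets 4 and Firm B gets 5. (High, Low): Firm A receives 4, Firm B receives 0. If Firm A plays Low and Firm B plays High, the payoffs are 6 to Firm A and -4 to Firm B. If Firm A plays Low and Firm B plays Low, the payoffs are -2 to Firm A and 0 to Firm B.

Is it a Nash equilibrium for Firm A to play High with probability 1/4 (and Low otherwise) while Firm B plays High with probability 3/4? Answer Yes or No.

Given Firm A's mix p = 1/4, Firm B's payoff from High is -7/4 but from Low is 0. Firm B strictly prefers Low, so Firm B would not mix.
So the proposed profile is not a Nash equilibrium.

No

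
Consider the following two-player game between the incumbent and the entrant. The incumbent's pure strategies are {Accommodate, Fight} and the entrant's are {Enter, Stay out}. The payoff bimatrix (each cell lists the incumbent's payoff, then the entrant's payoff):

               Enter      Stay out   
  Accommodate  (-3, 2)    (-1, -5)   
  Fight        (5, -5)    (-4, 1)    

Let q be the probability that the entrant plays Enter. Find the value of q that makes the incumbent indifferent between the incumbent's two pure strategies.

For the incumbent to be willing to mix, the incumbent must be indifferent between Accommodate and Fight, which pins down the entrant's mix.
  the incumbent's payoff to Accommodate: q·(-3) + (1−q)·(-1) = -2q - 1
  the incumbent's payoff to Fight: q·5 + (1−q)·(-4) = 9q - 4
  -2q - 1 = 9q - 4  ⇒  -11q = -3  ⇒  q = 3/11.

q = 3/11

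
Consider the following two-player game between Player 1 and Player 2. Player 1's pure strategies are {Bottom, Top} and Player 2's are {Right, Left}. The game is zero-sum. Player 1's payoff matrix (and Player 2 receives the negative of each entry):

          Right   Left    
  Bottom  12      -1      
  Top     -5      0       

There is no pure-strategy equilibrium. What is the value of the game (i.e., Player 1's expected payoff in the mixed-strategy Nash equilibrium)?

For Player 1 to be willing to mix, Player 1 must be indifferent between Bottom and Top, which pins down Player 2's mix.
  Player 1's payoff to Bottom: q·12 + (1−q)·(-1) = 13q - 1
  Player 1's payoff to Top: q·(-5) + (1−q)·0 = -5q
  13q - 1 = -5q  ⇒  18q = 1  ⇒  q = 1/18.
The value is Player 1's expected payoff against this mix (using Bottom): (1/18)·12 + (17/18)·(-1) = -5/18.

v = -5/18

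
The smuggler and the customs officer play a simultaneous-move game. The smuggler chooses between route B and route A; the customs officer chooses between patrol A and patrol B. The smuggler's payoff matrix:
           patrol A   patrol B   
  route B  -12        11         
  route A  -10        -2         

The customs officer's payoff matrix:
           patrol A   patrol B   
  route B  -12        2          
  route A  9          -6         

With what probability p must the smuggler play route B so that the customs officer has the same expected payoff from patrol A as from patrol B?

p = 15/29

For the customs officer to be willing to mix, the customs officer must be indifferent between patrol A and patrol B, which pins down the smuggler's mix.
  the customs officer's expected payoff from patrol A: p·(-12) + (1−p)·9 = -21p + 9
  the customs officer's expected payoff from patrol B: p·2 + (1−p)·(-6) = 8p - 6
  -21p + 9 = 8p - 6  ⇒  -29p = -15  ⇒  p = 15/29.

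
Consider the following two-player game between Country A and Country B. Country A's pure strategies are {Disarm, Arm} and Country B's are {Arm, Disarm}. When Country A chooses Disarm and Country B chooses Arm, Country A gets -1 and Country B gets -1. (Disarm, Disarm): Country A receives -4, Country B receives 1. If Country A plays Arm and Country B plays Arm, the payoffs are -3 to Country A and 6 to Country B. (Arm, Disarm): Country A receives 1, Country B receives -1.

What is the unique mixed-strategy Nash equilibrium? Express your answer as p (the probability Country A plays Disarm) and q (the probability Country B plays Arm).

Country A's mix must leave Country B indifferent between Arm and Disarm.
  Country B's payoff to Arm: p·(-1) + (1−p)·6 = -7p + 6
  Country B's payoff to Disarm: p·1 + (1−p)·(-1) = 2p - 1
  -7p + 6 = 2p - 1  ⇒  -9p = -7  ⇒  p = 7/9.
In a mixed equilibrium Country A is indifferent between Disarm and Arm; this condition fixes q.
  Country A's expected payoff from Disarm: q·(-1) + (1−q)·(-4) = 3q - 4
  Country A's expected payoff from Arm: q·(-3) + (1−q)·1 = -4q + 1
  3q - 4 = -4q + 1  ⇒  7q = 5  ⇒  q = 5/7.

p = 7/9, q = 5/7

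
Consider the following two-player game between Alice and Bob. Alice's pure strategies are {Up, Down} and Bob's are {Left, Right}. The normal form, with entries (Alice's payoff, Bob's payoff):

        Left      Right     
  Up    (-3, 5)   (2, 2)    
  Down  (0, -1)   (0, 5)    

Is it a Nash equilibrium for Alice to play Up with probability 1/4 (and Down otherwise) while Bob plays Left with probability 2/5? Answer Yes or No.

No

Given Alice's mix p = 1/4, Bob's payoff from Left is 1/2 but from Right is 17/4. Bob strictly prefers Right, so Bob would not mix.
So the proposed profile is not a Nash equilibrium.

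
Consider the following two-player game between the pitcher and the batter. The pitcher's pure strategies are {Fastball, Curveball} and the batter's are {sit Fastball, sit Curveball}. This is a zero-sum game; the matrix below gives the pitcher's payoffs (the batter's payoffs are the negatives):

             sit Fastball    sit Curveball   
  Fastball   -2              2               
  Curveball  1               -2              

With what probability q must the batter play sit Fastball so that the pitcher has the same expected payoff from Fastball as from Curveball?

Set the pitcher's expected payoff from Fastball equal to that from Curveball:
  the pitcher's payoff from Fastball: q·(-2) + (1−q)·2 = -4q + 2
  the pitcher's payoff from Curveball: q·1 + (1−q)·(-2) = 3q - 2
  -4q + 2 = 3q - 2  ⇒  -7q = -4  ⇒  q = 4/7.

q = 4/7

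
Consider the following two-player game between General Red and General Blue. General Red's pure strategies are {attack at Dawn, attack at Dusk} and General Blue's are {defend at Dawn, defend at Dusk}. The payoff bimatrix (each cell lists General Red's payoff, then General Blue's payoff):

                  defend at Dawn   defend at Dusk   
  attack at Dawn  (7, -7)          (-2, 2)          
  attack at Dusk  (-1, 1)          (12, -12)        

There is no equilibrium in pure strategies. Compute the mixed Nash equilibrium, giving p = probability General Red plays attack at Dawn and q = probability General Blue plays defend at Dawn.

p = 13/22, q = 7/11

Set General Blue's expected payoff from defend at Dawn equal to that from defend at Dusk:
  General Blue's payoff to defend at Dawn: p·(-7) + (1−p)·1 = -8p + 1
  General Blue's payoff to defend at Dusk: p·2 + (1−p)·(-12) = 14p - 12
  -8p + 1 = 14p - 12  ⇒  -22p = -13  ⇒  p = 13/22.
For General Red to be willing to mix, General Red must be indifferent between attack at Dawn and attack at Dusk, which pins down General Blue's mix.
  General Red's payoff from attack at Dawn: q·7 + (1−q)·(-2) = 9q - 2
  General Red's payoff from attack at Dusk: q·(-1) + (1−q)·12 = -13q + 12
  9q - 2 = -13q + 12  ⇒  22q = 14  ⇒  q = 7/11.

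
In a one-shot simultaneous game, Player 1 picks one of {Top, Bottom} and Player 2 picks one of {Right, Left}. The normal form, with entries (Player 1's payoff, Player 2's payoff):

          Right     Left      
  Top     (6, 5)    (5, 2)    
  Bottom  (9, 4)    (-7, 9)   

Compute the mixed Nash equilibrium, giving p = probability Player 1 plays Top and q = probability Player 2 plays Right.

Player 2's indifference between Right and Left determines Player 1's mixing probability p:
  Player 2's expected payoff from Right: p·5 + (1−p)·4 = p + 4
  Player 2's expected payoff from Left: p·2 + (1−p)·9 = -7p + 9
  p + 4 = -7p + 9  ⇒  8p = 5  ⇒  p = 5/8.
Player 1's indifference between Top and Bottom determines Player 2's mixing probability q:
  Player 1's expected payoff from Top: q·6 + (1−q)·5 = q + 5
  Player 1's expected payoff from Bottom: q·9 + (1−q)·(-7) = 16q - 7
  q + 5 = 16q - 7  ⇒  -15q = -12  ⇒  q = 4/5.

p = 5/8, q = 4/5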